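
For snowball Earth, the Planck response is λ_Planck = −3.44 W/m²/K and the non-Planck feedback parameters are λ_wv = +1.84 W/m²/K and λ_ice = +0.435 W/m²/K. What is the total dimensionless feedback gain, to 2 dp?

0.66

Convert to gains: g_wv = 1.84/3.44 = 0.5349; g_ice = 0.435/3.44 = 0.1265.
Total gain g = 0.6614.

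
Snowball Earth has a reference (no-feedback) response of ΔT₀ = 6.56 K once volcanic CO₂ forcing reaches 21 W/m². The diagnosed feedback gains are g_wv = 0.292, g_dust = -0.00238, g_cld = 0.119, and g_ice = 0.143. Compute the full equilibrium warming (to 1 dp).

Total gain g = 0.292 − 0.00238 + 0.119 + 0.143 = 0.55162.
Amplification A = 1/(1 − 0.55162) = 2.23.
ΔT = 6.56 × 2.23 = 14.6 K.

14.6 K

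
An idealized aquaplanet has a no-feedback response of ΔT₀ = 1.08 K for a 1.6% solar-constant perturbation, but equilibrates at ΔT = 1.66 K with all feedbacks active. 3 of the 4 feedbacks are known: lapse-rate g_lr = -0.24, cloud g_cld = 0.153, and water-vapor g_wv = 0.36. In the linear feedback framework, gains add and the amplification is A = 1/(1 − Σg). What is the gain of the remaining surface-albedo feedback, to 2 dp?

Amplification A = ΔT/ΔT₀ = 1.66/1.08 = 1.537.
Total gain g = 1 − 1/A = 1 − 1/1.537 = 0.3494.
Known gains sum to -0.24 + 0.153 + 0.36 = 0.273.
g_alb = 0.3494 − 0.273 = 0.08.

0.08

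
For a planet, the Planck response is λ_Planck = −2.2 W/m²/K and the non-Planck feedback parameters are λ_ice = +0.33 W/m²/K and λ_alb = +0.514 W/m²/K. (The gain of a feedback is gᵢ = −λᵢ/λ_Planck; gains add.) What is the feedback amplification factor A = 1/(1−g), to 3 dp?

Convert to gains: g_ice = 0.33/2.2 = 0.15; g_alb = 0.514/2.2 = 0.2336.
Total gain g = 0.3836.
A = 1/(1 − 0.3836) = 1.622.

1.622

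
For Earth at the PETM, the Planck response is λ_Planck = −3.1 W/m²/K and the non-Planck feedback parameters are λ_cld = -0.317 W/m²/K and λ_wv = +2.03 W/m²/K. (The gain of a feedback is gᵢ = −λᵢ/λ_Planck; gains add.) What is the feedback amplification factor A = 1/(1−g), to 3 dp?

2.235

Convert to gains: g_cld = -0.317/3.1 = -0.1023; g_wv = 2.03/3.1 = 0.6548.
Total gain g = 0.5525.
A = 1/(1 − 0.5525) = 2.235.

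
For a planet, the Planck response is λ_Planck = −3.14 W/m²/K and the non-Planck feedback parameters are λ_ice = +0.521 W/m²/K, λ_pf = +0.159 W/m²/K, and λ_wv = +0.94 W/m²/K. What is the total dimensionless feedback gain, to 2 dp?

0.52

Convert to gains: g_ice = 0.521/3.14 = 0.1659; g_pf = 0.159/3.14 = 0.05064; g_wv = 0.94/3.14 = 0.2994.
Total gain g = 0.51594.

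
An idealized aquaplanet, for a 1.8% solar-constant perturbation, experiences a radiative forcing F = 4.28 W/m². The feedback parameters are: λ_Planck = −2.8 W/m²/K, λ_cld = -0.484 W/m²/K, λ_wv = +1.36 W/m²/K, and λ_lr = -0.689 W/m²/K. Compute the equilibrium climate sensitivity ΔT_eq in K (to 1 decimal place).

Net feedback parameter λ = (−2.8) + (-0.484) + (+1.36) + (-0.689) = -2.613 W/m²/K.
ΔT = −F/λ = −4.28/(-2.613) = 1.6 K.

1.6 K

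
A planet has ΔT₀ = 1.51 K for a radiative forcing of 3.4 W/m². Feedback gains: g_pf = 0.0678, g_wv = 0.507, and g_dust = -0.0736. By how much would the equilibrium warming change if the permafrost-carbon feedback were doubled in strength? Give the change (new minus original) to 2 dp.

0.48 K

Original: g = 0.5012, ΔT = 1.51/(1−0.5012) = 3.0273 K.
With doubled permafrost-carbon: g' = 0.569, ΔT' = 1.51/(1−0.569) = 3.5035 K.
Change = 3.5035 − 3.0273 = 0.48 K.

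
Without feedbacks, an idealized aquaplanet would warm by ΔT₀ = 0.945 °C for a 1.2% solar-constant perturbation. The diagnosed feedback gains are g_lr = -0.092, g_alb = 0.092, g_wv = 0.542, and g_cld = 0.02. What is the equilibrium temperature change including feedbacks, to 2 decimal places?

Total gain g = -0.092 + 0.092 + 0.542 + 0.02 = 0.562.
Amplification A = 1/(1 − 0.562) = 2.283.
ΔT = 0.945 × 2.283 = 2.16 °C.

2.16 °C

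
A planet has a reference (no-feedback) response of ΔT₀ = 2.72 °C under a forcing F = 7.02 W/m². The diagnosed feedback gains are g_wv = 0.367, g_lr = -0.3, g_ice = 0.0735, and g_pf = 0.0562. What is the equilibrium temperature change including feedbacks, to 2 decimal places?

3.39 °C

Total gain g = 0.367 − 0.3 + 0.0735 + 0.0562 = 0.1967.
Amplification A = 1/(1 − 0.1967) = 1.245.
ΔT = 2.72 × 1.245 = 3.39 °C.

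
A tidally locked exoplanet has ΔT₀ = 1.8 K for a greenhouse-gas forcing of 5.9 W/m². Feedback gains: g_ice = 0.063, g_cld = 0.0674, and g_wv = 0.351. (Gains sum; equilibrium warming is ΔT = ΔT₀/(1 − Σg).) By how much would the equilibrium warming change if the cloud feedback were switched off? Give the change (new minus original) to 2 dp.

-0.40 K

Original: g = 0.4814, ΔT = 1.8/(1−0.4814) = 3.4709 K.
Without cloud: g' = 0.414, ΔT' = 1.8/(1−0.414) = 3.0717 K.
Change = 3.0717 − 3.4709 = -0.40 K.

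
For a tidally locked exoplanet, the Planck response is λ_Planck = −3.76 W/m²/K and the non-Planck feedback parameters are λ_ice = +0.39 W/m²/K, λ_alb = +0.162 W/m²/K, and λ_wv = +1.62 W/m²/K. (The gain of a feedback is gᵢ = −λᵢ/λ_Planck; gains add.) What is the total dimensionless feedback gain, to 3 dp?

Convert to gains: g_ice = 0.39/3.76 = 0.1037; g_alb = 0.162/3.76 = 0.04309; g_wv = 1.62/3.76 = 0.4309.
Total gain g = 0.57769.

0.578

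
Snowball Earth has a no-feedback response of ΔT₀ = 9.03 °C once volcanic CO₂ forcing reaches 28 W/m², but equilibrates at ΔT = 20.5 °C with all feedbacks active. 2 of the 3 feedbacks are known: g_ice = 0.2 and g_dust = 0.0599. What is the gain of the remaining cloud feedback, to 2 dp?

Amplification A = ΔT/ΔT₀ = 20.5/9.03 = 2.27.
Total gain g = 1 − 1/A = 1 − 1/2.27 = 0.5595.
Known gains sum to 0.2 + 0.0599 = 0.2599.
g_cld = 0.5595 − 0.2599 = 0.30.

0.30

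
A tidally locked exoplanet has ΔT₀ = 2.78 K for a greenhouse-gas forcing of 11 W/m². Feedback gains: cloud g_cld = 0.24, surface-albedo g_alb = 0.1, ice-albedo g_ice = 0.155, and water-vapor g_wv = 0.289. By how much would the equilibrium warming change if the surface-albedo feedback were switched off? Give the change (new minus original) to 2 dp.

-4.07 K

Original: g = 0.784, ΔT = 2.78/(1−0.784) = 12.8704 K.
Without surface-albedo: g' = 0.684, ΔT' = 2.78/(1−0.684) = 8.7975 K.
Change = 8.7975 − 12.8704 = -4.07 K.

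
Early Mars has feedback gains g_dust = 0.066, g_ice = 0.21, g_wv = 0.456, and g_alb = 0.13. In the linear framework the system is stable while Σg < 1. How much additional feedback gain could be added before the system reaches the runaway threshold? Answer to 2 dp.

Current total gain = 0.066 + 0.21 + 0.456 + 0.13 = 0.862.
Margin to runaway = 1 − 0.862 = 0.14.

0.14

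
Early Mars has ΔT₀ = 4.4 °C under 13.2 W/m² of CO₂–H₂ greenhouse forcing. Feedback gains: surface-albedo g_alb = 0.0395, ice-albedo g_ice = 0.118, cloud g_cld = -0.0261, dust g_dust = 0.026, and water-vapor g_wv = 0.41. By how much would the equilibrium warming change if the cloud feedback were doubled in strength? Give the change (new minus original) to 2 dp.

Original: g = 0.5674, ΔT = 4.4/(1−0.5674) = 10.1711 °C.
With doubled cloud: g' = 0.5413, ΔT' = 4.4/(1−0.5413) = 9.5923 °C.
Change = 9.5923 − 10.1711 = -0.58 °C.

-0.58 °C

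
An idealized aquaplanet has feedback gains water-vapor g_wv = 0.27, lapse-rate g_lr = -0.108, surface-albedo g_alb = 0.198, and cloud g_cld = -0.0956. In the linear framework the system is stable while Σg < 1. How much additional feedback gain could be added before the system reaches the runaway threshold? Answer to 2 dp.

Current total gain = 0.27 − 0.108 + 0.198 − 0.0956 = 0.2644.
Margin to runaway = 1 − 0.2644 = 0.74.

0.74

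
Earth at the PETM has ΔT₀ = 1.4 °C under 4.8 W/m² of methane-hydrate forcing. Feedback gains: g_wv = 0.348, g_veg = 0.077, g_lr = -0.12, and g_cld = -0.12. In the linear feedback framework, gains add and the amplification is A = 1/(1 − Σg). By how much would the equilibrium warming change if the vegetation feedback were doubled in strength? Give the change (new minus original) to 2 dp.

0.18 °C

Original: g = 0.185, ΔT = 1.4/(1−0.185) = 1.7178 °C.
With doubled vegetation: g' = 0.262, ΔT' = 1.4/(1−0.262) = 1.8970 °C.
Change = 1.8970 − 1.7178 = 0.18 °C.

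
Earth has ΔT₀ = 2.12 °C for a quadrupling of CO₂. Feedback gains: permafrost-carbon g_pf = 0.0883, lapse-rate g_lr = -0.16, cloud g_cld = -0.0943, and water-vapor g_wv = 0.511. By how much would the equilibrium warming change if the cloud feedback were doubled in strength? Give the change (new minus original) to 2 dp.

-0.41 °C

Original: g = 0.345, ΔT = 2.12/(1−0.345) = 3.2366 °C.
With doubled cloud: g' = 0.2507, ΔT' = 2.12/(1−0.2507) = 2.8293 °C.
Change = 2.8293 − 3.2366 = -0.41 °C.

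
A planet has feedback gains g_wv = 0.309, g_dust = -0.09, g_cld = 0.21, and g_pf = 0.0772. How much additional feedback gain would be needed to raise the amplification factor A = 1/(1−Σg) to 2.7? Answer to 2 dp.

0.12

Current total gain = 0.5062.
Target gain for A = 2.7: g* = 1 − 1/2.7 = 0.6296.
Additional gain needed = 0.6296 − 0.5062 = 0.12.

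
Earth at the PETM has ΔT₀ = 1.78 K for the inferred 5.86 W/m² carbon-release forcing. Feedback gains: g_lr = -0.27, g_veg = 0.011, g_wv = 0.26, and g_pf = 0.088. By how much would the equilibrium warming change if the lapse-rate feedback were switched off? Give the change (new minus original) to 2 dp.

0.82 K

Original: g = 0.089, ΔT = 1.78/(1−0.089) = 1.9539 K.
Without lapse-rate: g' = 0.359, ΔT' = 1.78/(1−0.359) = 2.7769 K.
Change = 2.7769 − 1.9539 = 0.82 K.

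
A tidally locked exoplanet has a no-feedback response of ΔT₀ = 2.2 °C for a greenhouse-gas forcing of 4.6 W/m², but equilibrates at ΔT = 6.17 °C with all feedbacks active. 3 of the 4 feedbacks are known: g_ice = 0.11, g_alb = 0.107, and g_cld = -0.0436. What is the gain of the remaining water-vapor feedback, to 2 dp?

Amplification A = ΔT/ΔT₀ = 6.17/2.2 = 2.805.
Total gain g = 1 − 1/A = 1 − 1/2.805 = 0.6435.
Known gains sum to 0.11 + 0.107 − 0.0436 = 0.1734.
g_wv = 0.6435 − 0.1734 = 0.47.

0.47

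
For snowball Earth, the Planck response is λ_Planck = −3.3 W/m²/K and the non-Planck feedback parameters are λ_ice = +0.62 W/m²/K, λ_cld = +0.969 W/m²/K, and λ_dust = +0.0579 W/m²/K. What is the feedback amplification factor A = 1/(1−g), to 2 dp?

Convert to gains: g_ice = 0.62/3.3 = 0.1879; g_cld = 0.969/3.3 = 0.2936; g_dust = 0.0579/3.3 = 0.01755.
Total gain g = 0.49905.
A = 1/(1 − 0.49905) = 2.00.

2.00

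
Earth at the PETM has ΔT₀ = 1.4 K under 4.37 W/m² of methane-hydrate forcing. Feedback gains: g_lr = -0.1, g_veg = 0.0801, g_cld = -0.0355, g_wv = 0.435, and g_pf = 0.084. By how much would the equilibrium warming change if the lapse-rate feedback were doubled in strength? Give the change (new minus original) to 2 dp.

Original: g = 0.4636, ΔT = 1.4/(1−0.4636) = 2.6100 K.
With doubled lapse-rate: g' = 0.3636, ΔT' = 1.4/(1−0.3636) = 2.1999 K.
Change = 2.1999 − 2.6100 = -0.41 K.

-0.41 K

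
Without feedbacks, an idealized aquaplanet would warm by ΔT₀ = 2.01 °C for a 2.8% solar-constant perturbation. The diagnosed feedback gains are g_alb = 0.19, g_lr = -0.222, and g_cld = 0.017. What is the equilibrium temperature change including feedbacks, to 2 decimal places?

1.98 °C

Total gain g = 0.19 − 0.222 + 0.017 = -0.015.
Amplification A = 1/(1 + 0.015) = 0.9852.
ΔT = 2.01 × 0.9852 = 1.98 °C.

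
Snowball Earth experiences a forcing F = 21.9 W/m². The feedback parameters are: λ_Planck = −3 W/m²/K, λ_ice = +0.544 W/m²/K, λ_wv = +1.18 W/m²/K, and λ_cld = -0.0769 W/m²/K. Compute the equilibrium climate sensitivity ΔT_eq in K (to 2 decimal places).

Net feedback parameter λ = (−3) + (+0.544) + (+1.18) + (-0.0769) = -1.3529 W/m²/K.
ΔT = −F/λ = −21.9/(-1.3529) = 16.19 K.

16.19 K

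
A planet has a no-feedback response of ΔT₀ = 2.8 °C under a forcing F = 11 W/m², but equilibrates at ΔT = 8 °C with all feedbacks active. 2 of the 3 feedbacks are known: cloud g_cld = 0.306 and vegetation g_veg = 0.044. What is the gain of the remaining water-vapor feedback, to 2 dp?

Amplification A = ΔT/ΔT₀ = 8/2.8 = 2.857.
Total gain g = 1 − 1/A = 1 − 1/2.857 = 0.65.
Known gains sum to 0.306 + 0.044 = 0.35.
g_wv = 0.65 − 0.35 = 0.30.

0.30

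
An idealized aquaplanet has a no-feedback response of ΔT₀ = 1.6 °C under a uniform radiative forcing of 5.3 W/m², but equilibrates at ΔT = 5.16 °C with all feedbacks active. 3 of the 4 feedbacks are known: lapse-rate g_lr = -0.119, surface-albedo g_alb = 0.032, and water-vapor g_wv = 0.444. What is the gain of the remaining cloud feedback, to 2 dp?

0.33

Amplification A = ΔT/ΔT₀ = 5.16/1.6 = 3.225.
Total gain g = 1 − 1/A = 1 − 1/3.225 = 0.6899.
Known gains sum to -0.119 + 0.032 + 0.444 = 0.357.
g_cld = 0.6899 − 0.357 = 0.33.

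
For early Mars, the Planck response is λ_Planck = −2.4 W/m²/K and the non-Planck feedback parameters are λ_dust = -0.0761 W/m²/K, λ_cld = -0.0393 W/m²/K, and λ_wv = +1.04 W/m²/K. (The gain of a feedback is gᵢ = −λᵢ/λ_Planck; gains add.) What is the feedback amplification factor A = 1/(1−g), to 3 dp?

1.627

Convert to gains: g_dust = -0.0761/2.4 = -0.03171; g_cld = -0.0393/2.4 = -0.01638; g_wv = 1.04/2.4 = 0.4333.
Total gain g = 0.38521.
A = 1/(1 − 0.38521) = 1.627.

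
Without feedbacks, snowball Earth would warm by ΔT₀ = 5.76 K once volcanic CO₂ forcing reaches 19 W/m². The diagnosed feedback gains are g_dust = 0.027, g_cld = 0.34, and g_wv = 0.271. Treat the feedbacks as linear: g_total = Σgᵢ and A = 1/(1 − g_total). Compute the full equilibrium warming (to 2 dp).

Total gain g = 0.027 + 0.34 + 0.271 = 0.638.
Amplification A = 1/(1 − 0.638) = 2.762.
ΔT = 5.76 × 2.762 = 15.91 K.

15.91 K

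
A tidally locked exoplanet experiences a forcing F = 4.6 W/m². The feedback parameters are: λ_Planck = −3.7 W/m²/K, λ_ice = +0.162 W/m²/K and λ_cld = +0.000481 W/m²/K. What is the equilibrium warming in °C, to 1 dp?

Net feedback parameter λ = (−3.7) + (+0.162) + (+0.000481) = -3.537519 W/m²/K.
ΔT = −F/λ = −4.6/(-3.537519) = 1.3 °C.

1.3 °C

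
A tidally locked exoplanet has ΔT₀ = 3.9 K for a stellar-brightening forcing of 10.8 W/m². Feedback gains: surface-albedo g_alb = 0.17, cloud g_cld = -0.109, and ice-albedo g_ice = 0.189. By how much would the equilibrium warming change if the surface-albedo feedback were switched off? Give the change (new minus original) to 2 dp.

-0.96 K

Original: g = 0.25, ΔT = 3.9/(1−0.25) = 5.2000 K.
Without surface-albedo: g' = 0.08, ΔT' = 3.9/(1−0.08) = 4.2391 K.
Change = 4.2391 − 5.2000 = -0.96 K.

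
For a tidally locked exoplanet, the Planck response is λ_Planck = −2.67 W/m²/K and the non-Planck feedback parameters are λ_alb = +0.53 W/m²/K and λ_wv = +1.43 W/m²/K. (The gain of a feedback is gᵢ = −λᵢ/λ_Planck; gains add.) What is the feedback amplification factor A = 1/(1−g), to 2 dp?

3.76

Convert to gains: g_alb = 0.53/2.67 = 0.1985; g_wv = 1.43/2.67 = 0.5356.
Total gain g = 0.7341.
A = 1/(1 − 0.7341) = 3.76.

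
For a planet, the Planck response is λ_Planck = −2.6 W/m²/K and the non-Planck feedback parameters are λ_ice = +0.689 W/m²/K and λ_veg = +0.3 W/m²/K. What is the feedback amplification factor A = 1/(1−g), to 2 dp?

Convert to gains: g_ice = 0.689/2.6 = 0.265; g_veg = 0.3/2.6 = 0.1154.
Total gain g = 0.3804.
A = 1/(1 − 0.3804) = 1.61.

1.61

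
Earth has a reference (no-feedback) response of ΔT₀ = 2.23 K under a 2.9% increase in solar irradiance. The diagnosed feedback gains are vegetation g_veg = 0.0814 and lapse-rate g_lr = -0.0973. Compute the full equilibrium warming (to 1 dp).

Total gain g = 0.0814 − 0.0973 = -0.0159.
Amplification A = 1/(1 + 0.0159) = 0.9843.
ΔT = 2.23 × 0.9843 = 2.2 K.

2.2 K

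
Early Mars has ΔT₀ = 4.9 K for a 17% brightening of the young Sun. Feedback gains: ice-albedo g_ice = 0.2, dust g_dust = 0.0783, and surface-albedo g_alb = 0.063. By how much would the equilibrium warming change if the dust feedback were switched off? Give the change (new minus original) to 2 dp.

Original: g = 0.3413, ΔT = 4.9/(1−0.3413) = 7.4389 K.
Without dust: g' = 0.263, ΔT' = 4.9/(1−0.263) = 6.6486 K.
Change = 6.6486 − 7.4389 = -0.79 K.

-0.79 K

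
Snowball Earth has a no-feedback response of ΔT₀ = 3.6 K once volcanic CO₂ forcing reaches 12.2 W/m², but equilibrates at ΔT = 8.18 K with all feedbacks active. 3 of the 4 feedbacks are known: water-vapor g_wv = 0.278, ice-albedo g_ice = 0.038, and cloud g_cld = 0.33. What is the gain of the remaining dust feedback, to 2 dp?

-0.09

Amplification A = ΔT/ΔT₀ = 8.18/3.6 = 2.272.
Total gain g = 1 − 1/A = 1 − 1/2.272 = 0.5599.
Known gains sum to 0.278 + 0.038 + 0.33 = 0.646.
g_dust = 0.5599 − 0.646 = -0.09.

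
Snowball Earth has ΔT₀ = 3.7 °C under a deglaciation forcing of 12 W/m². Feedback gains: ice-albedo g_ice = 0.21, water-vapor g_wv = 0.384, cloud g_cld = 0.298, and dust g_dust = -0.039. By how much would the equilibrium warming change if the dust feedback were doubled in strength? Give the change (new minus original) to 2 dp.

-5.28 °C

Original: g = 0.853, ΔT = 3.7/(1−0.853) = 25.1701 °C.
With doubled dust: g' = 0.814, ΔT' = 3.7/(1−0.814) = 19.8925 °C.
Change = 19.8925 − 25.1701 = -5.28 °C.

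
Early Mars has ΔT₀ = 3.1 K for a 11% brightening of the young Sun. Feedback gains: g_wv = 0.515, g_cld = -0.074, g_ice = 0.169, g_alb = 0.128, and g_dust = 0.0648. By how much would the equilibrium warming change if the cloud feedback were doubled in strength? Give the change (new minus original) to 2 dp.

Original: g = 0.8028, ΔT = 3.1/(1−0.8028) = 15.7201 K.
With doubled cloud: g' = 0.7288, ΔT' = 3.1/(1−0.7288) = 11.4307 K.
Change = 11.4307 − 15.7201 = -4.29 K.

-4.29 K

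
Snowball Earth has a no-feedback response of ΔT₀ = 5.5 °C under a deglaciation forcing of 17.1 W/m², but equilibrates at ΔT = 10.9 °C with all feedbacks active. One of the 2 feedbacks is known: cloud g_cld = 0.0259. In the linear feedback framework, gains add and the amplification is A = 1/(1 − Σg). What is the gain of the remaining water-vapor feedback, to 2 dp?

Amplification A = ΔT/ΔT₀ = 10.9/5.5 = 1.982.
Total gain g = 1 − 1/A = 1 − 1/1.982 = 0.4955.
The known gain is 0.0259.
g_wv = 0.4955 − 0.0259 = 0.47.

0.47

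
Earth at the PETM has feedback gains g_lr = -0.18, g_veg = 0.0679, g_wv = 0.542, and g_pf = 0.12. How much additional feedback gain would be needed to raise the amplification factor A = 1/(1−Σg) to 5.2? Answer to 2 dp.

0.26

Current total gain = 0.5499.
Target gain for A = 5.2: g* = 1 − 1/5.2 = 0.8077.
Additional gain needed = 0.8077 − 0.5499 = 0.26.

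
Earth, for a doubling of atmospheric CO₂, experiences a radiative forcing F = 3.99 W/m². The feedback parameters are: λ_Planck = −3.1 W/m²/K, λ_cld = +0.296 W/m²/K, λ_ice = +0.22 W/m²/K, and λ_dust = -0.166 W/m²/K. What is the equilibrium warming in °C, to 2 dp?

Net feedback parameter λ = (−3.1) + (+0.296) + (+0.22) + (-0.166) = -2.75 W/m²/K.
ΔT = −F/λ = −3.99/(-2.75) = 1.45 °C.

1.45 °C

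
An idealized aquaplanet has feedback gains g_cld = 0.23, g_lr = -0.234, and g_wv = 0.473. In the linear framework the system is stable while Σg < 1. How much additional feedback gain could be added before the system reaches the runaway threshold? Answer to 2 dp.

0.53

Current total gain = 0.23 − 0.234 + 0.473 = 0.469.
Margin to runaway = 1 − 0.469 = 0.53.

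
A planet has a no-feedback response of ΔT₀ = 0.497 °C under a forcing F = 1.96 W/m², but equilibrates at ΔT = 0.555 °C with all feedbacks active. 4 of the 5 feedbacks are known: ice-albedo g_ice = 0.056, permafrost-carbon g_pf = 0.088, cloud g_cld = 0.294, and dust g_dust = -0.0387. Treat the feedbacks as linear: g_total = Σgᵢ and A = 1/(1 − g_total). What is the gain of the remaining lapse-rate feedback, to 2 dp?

Amplification A = ΔT/ΔT₀ = 0.555/0.497 = 1.117.
Total gain g = 1 − 1/A = 1 − 1/1.117 = 0.1047.
Known gains sum to 0.056 + 0.088 + 0.294 − 0.0387 = 0.3993.
g_lr = 0.1047 − 0.3993 = -0.29.

-0.29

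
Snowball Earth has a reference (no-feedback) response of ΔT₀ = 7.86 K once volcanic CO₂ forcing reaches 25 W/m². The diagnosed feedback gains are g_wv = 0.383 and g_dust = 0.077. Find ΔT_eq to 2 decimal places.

14.56 K

Total gain g = 0.383 + 0.077 = 0.46.
Amplification A = 1/(1 − 0.46) = 1.852.
ΔT = 7.86 × 1.852 = 14.56 K.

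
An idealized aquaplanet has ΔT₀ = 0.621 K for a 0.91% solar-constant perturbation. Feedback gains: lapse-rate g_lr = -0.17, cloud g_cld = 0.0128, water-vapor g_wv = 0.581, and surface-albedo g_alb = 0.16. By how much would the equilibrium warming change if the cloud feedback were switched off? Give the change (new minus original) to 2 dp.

-0.04 K

Original: g = 0.5838, ΔT = 0.621/(1−0.5838) = 1.4921 K.
Without cloud: g' = 0.571, ΔT' = 0.621/(1−0.571) = 1.4476 K.
Change = 1.4476 − 1.4921 = -0.04 K.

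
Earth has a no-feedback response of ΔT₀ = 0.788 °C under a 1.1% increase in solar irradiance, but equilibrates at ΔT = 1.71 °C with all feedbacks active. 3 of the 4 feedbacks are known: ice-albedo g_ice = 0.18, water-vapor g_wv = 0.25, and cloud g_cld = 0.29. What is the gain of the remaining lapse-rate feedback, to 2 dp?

-0.18

Amplification A = ΔT/ΔT₀ = 1.71/0.788 = 2.17.
Total gain g = 1 − 1/A = 1 − 1/2.17 = 0.5392.
Known gains sum to 0.18 + 0.25 + 0.29 = 0.72.
g_lr = 0.5392 − 0.72 = -0.18.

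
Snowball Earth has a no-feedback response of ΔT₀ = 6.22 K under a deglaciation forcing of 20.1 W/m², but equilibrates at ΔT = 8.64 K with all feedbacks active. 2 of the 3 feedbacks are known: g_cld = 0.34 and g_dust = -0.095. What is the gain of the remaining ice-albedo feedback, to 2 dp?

0.04

Amplification A = ΔT/ΔT₀ = 8.64/6.22 = 1.389.
Total gain g = 1 − 1/A = 1 − 1/1.389 = 0.2801.
Known gains sum to 0.34 − 0.095 = 0.245.
g_ice = 0.2801 − 0.245 = 0.04.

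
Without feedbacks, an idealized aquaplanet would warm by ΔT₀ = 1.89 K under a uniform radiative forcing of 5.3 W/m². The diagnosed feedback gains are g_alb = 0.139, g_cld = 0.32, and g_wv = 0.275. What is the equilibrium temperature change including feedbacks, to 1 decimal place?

Total gain g = 0.139 + 0.32 + 0.275 = 0.734.
Amplification A = 1/(1 − 0.734) = 3.759.
ΔT = 1.89 × 3.759 = 7.1 K.

7.1 K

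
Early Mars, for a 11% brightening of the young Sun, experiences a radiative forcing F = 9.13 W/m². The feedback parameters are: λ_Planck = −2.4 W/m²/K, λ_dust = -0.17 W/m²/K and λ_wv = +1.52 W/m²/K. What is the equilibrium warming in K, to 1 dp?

Net feedback parameter λ = (−2.4) + (-0.17) + (+1.52) = -1.05 W/m²/K.
ΔT = −F/λ = −9.13/(-1.05) = 8.7 K.

8.7 K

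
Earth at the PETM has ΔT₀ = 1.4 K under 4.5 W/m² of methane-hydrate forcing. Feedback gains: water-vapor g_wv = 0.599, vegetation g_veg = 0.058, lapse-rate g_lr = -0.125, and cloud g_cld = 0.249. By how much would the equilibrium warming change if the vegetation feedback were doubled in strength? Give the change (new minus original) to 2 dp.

2.30 K

Original: g = 0.781, ΔT = 1.4/(1−0.781) = 6.3927 K.
With doubled vegetation: g' = 0.839, ΔT' = 1.4/(1−0.839) = 8.6957 K.
Change = 8.6957 − 6.3927 = 2.30 K.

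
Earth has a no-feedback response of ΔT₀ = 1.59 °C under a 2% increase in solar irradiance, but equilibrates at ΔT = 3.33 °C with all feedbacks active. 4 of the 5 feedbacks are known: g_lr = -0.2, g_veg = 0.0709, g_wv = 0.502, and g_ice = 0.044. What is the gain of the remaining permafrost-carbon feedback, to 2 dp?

Amplification A = ΔT/ΔT₀ = 3.33/1.59 = 2.094.
Total gain g = 1 − 1/A = 1 − 1/2.094 = 0.5224.
Known gains sum to -0.2 + 0.0709 + 0.502 + 0.044 = 0.4169.
g_pf = 0.5224 − 0.4169 = 0.11.

0.11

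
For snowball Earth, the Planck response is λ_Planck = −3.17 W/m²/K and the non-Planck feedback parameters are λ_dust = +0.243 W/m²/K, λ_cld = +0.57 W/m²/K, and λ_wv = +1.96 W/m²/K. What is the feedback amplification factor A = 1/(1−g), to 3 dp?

Convert to gains: g_dust = 0.243/3.17 = 0.07666; g_cld = 0.57/3.17 = 0.1798; g_wv = 1.96/3.17 = 0.6183.
Total gain g = 0.87476.
A = 1/(1 − 0.87476) = 7.985.

7.985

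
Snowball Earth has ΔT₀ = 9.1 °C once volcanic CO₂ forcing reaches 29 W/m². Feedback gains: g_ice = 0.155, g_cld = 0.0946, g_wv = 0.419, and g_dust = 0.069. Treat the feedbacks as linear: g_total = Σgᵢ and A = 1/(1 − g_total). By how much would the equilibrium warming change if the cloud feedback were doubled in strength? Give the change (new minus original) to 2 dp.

19.55 °C

Original: g = 0.7376, ΔT = 9.1/(1−0.7376) = 34.6799 °C.
With doubled cloud: g' = 0.8322, ΔT' = 9.1/(1−0.8322) = 54.2312 °C.
Change = 54.2312 − 34.6799 = 19.55 °C.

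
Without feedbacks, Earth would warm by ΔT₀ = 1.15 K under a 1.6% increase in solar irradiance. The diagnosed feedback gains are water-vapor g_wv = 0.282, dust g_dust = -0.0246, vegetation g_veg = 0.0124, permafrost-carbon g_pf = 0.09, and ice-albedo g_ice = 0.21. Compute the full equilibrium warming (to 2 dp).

2.67 K

Total gain g = 0.282 − 0.0246 + 0.0124 + 0.09 + 0.21 = 0.5698.
Amplification A = 1/(1 − 0.5698) = 2.325.
ΔT = 1.15 × 2.325 = 2.67 K.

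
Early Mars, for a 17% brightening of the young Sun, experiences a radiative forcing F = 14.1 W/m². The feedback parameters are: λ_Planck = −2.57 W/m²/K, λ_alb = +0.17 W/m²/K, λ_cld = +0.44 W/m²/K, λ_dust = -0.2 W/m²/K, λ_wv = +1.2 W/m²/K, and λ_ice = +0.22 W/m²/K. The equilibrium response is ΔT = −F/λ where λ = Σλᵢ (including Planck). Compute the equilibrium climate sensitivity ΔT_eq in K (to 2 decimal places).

19.05 K

Net feedback parameter λ = (−2.57) + (+0.17) + (+0.44) + (-0.2) + (+1.2) + (+0.22) = -0.74 W/m²/K.
ΔT = −F/λ = −14.1/(-0.74) = 19.05 K.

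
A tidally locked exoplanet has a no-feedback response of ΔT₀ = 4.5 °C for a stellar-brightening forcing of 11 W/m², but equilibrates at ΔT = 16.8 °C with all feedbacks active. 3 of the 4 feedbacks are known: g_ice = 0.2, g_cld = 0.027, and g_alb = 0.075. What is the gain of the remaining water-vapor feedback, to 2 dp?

Amplification A = ΔT/ΔT₀ = 16.8/4.5 = 3.733.
Total gain g = 1 − 1/A = 1 − 1/3.733 = 0.7321.
Known gains sum to 0.2 + 0.027 + 0.075 = 0.302.
g_wv = 0.7321 − 0.302 = 0.43.

0.43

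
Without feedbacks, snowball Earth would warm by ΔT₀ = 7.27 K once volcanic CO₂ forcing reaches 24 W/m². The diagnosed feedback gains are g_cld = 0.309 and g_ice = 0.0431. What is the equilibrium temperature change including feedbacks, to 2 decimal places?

11.22 K

Total gain g = 0.309 + 0.0431 = 0.3521.
Amplification A = 1/(1 − 0.3521) = 1.543.
ΔT = 7.27 × 1.543 = 11.22 K.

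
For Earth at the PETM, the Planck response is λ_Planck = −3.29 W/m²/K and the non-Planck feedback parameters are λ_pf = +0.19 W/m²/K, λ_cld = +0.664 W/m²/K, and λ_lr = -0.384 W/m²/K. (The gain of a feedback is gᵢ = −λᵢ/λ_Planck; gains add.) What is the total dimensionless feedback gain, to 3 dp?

Convert to gains: g_pf = 0.19/3.29 = 0.05775; g_cld = 0.664/3.29 = 0.2018; g_lr = -0.384/3.29 = -0.1167.
Total gain g = 0.14285.

0.143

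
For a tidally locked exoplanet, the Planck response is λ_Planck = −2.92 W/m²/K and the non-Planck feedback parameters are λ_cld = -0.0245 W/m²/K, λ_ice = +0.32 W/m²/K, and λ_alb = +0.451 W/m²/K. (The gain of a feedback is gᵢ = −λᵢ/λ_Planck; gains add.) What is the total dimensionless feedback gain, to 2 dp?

Convert to gains: g_cld = -0.0245/2.92 = -0.00839; g_ice = 0.32/2.92 = 0.1096; g_alb = 0.451/2.92 = 0.1545.
Total gain g = 0.25571.

0.26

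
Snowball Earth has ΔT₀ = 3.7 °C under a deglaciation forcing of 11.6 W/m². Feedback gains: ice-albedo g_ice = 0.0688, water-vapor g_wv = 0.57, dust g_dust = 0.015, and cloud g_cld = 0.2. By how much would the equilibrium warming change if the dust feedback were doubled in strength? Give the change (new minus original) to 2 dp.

2.89 °C

Original: g = 0.8538, ΔT = 3.7/(1−0.8538) = 25.3078 °C.
With doubled dust: g' = 0.8688, ΔT' = 3.7/(1−0.8688) = 28.2012 °C.
Change = 28.2012 − 25.3078 = 2.89 °C.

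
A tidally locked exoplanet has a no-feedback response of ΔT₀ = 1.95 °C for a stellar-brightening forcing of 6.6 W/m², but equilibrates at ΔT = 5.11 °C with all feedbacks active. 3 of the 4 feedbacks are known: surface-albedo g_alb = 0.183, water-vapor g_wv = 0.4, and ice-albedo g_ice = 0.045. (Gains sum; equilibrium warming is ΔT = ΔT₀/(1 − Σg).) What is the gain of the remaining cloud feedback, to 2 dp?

-0.01

Amplification A = ΔT/ΔT₀ = 5.11/1.95 = 2.621.
Total gain g = 1 − 1/A = 1 − 1/2.621 = 0.6185.
Known gains sum to 0.183 + 0.4 + 0.045 = 0.628.
g_cld = 0.6185 − 0.628 = -0.01.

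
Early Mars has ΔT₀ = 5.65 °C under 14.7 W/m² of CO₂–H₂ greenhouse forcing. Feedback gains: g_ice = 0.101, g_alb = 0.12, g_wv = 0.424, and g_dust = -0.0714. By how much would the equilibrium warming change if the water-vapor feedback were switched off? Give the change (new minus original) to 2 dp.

Original: g = 0.5736, ΔT = 5.65/(1−0.5736) = 13.2505 °C.
Without water-vapor: g' = 0.1496, ΔT' = 5.65/(1−0.1496) = 6.6439 °C.
Change = 6.6439 − 13.2505 = -6.61 °C.

-6.61 °C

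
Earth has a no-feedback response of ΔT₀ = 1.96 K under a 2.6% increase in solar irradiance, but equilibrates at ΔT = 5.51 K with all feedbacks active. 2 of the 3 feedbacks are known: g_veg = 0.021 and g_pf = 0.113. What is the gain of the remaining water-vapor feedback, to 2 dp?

0.51

Amplification A = ΔT/ΔT₀ = 5.51/1.96 = 2.811.
Total gain g = 1 − 1/A = 1 − 1/2.811 = 0.6443.
Known gains sum to 0.021 + 0.113 = 0.134.
g_wv = 0.6443 − 0.134 = 0.51.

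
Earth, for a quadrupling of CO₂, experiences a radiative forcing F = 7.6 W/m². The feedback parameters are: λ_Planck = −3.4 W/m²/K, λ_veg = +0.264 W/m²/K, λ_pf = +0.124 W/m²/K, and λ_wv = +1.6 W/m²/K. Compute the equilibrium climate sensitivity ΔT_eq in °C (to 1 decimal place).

5.4 °C

Net feedback parameter λ = (−3.4) + (+0.264) + (+0.124) + (+1.6) = -1.412 W/m²/K.
ΔT = −F/λ = −7.6/(-1.412) = 5.4 °C.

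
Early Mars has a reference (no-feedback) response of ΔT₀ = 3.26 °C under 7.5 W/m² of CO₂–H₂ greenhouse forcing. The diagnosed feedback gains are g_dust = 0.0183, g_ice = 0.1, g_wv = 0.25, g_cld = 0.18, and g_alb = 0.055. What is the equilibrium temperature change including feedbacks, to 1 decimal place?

8.2 °C

Total gain g = 0.0183 + 0.1 + 0.25 + 0.18 + 0.055 = 0.6033.
Amplification A = 1/(1 − 0.6033) = 2.521.
ΔT = 3.26 × 2.521 = 8.2 °C.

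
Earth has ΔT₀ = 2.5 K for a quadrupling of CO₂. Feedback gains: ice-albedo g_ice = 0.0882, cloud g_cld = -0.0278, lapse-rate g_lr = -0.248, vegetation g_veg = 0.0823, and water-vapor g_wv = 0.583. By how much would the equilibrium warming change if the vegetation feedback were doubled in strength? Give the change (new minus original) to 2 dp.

Original: g = 0.4777, ΔT = 2.5/(1−0.4777) = 4.7865 K.
With doubled vegetation: g' = 0.56, ΔT' = 2.5/(1−0.56) = 5.6818 K.
Change = 5.6818 − 4.7865 = 0.90 K.

0.90 K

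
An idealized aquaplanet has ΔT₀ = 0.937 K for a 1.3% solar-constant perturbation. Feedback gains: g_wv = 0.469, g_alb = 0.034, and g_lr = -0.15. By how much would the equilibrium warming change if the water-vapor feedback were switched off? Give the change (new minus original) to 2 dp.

Original: g = 0.353, ΔT = 0.937/(1−0.353) = 1.4482 K.
Without water-vapor: g' = -0.116, ΔT' = 0.937/(1+0.116) = 0.8396 K.
Change = 0.8396 − 1.4482 = -0.61 K.

-0.61 K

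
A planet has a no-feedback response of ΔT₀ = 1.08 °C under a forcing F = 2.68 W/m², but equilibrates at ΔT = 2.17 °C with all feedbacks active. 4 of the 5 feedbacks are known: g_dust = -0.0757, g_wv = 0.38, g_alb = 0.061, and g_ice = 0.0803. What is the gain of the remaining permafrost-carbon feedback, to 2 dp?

0.06

Amplification A = ΔT/ΔT₀ = 2.17/1.08 = 2.009.
Total gain g = 1 − 1/A = 1 − 1/2.009 = 0.5022.
Known gains sum to -0.0757 + 0.38 + 0.061 + 0.0803 = 0.4456.
g_pf = 0.5022 − 0.4456 = 0.06.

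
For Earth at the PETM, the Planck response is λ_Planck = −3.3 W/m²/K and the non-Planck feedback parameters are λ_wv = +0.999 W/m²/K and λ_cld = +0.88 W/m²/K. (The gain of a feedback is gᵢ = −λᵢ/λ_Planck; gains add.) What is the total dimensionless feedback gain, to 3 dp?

Convert to gains: g_wv = 0.999/3.3 = 0.3027; g_cld = 0.88/3.3 = 0.2667.
Total gain g = 0.5694.

0.569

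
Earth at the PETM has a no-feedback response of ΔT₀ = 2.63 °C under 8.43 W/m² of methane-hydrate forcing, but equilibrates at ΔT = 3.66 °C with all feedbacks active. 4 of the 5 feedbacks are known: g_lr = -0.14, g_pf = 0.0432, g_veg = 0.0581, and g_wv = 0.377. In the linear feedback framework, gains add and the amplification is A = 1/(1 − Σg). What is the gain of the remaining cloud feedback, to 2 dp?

Amplification A = ΔT/ΔT₀ = 3.66/2.63 = 1.392.
Total gain g = 1 − 1/A = 1 − 1/1.392 = 0.2816.
Known gains sum to -0.14 + 0.0432 + 0.0581 + 0.377 = 0.3383.
g_cld = 0.2816 − 0.3383 = -0.06.

-0.06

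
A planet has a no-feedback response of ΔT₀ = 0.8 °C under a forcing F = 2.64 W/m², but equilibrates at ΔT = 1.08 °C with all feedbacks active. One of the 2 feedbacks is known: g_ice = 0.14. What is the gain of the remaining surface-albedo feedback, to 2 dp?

0.12

Amplification A = ΔT/ΔT₀ = 1.08/0.8 = 1.35.
Total gain g = 1 − 1/A = 1 − 1/1.35 = 0.2593.
The known gain is 0.14.
g_alb = 0.2593 − 0.14 = 0.12.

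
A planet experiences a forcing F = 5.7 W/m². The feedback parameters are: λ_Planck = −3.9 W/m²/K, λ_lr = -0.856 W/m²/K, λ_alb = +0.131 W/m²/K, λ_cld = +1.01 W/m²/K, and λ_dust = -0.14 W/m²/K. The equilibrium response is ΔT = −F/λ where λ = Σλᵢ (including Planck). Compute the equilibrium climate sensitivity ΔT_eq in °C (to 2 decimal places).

1.52 °C

Net feedback parameter λ = (−3.9) + (-0.856) + (+0.131) + (+1.01) + (-0.14) = -3.755 W/m²/K.
ΔT = −F/λ = −5.7/(-3.755) = 1.52 °C.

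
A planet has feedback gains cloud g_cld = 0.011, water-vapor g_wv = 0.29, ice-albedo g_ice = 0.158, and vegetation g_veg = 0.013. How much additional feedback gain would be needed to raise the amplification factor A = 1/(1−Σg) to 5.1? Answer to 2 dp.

Current total gain = 0.472.
Target gain for A = 5.1: g* = 1 − 1/5.1 = 0.8039.
Additional gain needed = 0.8039 − 0.472 = 0.33.

0.33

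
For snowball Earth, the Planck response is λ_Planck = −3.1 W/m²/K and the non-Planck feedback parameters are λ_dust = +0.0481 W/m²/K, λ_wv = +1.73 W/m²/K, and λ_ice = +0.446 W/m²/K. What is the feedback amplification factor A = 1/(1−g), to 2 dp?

3.54

Convert to gains: g_dust = 0.0481/3.1 = 0.01552; g_wv = 1.73/3.1 = 0.5581; g_ice = 0.446/3.1 = 0.1439.
Total gain g = 0.71752.
A = 1/(1 − 0.71752) = 3.54.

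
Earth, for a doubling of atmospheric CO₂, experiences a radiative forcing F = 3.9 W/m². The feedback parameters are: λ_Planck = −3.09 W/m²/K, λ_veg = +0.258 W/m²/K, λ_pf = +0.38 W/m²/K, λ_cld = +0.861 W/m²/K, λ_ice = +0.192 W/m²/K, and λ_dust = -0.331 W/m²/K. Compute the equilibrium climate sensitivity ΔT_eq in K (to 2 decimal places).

Net feedback parameter λ = (−3.09) + (+0.258) + (+0.38) + (+0.861) + (+0.192) + (-0.331) = -1.73 W/m²/K.
ΔT = −F/λ = −3.9/(-1.73) = 2.25 K.

2.25 K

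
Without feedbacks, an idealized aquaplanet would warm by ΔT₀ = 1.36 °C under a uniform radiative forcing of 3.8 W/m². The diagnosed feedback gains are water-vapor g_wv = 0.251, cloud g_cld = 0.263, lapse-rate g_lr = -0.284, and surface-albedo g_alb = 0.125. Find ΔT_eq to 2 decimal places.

2.11 °C

Total gain g = 0.251 + 0.263 − 0.284 + 0.125 = 0.355.
Amplification A = 1/(1 − 0.355) = 1.55.
ΔT = 1.36 × 1.55 = 2.11 °C.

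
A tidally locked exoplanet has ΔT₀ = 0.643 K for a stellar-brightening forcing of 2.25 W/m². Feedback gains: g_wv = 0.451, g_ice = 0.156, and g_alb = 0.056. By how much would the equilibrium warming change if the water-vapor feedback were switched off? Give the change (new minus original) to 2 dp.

-1.09 K

Original: g = 0.663, ΔT = 0.643/(1−0.663) = 1.9080 K.
Without water-vapor: g' = 0.212, ΔT' = 0.643/(1−0.212) = 0.8160 K.
Change = 0.8160 − 1.9080 = -1.09 K.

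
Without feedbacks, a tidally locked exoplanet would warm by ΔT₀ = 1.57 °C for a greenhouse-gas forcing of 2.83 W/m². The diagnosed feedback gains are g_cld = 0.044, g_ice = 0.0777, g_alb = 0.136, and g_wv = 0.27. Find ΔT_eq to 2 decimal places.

Total gain g = 0.044 + 0.0777 + 0.136 + 0.27 = 0.5277.
Amplification A = 1/(1 − 0.5277) = 2.117.
ΔT = 1.57 × 2.117 = 3.32 °C.

3.32 °C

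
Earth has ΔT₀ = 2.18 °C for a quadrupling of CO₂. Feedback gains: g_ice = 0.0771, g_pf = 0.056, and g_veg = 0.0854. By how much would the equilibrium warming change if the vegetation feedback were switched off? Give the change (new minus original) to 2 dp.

Original: g = 0.2185, ΔT = 2.18/(1−0.2185) = 2.7895 °C.
Without vegetation: g' = 0.1331, ΔT' = 2.18/(1−0.1331) = 2.5147 °C.
Change = 2.5147 − 2.7895 = -0.27 °C.

-0.27 °C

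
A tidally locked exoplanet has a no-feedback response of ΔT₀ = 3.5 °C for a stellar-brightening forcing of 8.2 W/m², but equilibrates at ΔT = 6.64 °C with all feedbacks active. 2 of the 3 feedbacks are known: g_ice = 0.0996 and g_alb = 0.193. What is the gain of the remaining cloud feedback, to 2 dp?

Amplification A = ΔT/ΔT₀ = 6.64/3.5 = 1.897.
Total gain g = 1 − 1/A = 1 − 1/1.897 = 0.4729.
Known gains sum to 0.0996 + 0.193 = 0.2926.
g_cld = 0.4729 − 0.2926 = 0.18.

0.18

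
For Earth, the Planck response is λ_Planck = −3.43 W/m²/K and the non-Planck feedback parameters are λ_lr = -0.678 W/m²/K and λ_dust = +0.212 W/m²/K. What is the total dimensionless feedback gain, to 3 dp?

Convert to gains: g_lr = -0.678/3.43 = -0.1977; g_dust = 0.212/3.43 = 0.06181.
Total gain g = -0.13589.

-0.136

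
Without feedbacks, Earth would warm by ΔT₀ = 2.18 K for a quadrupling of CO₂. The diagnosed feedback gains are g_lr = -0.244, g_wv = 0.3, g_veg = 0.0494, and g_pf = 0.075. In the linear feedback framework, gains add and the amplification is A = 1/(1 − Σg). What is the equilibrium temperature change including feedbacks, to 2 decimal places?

Total gain g = -0.244 + 0.3 + 0.0494 + 0.075 = 0.1804.
Amplification A = 1/(1 − 0.1804) = 1.22.
ΔT = 2.18 × 1.22 = 2.66 K.

2.66 K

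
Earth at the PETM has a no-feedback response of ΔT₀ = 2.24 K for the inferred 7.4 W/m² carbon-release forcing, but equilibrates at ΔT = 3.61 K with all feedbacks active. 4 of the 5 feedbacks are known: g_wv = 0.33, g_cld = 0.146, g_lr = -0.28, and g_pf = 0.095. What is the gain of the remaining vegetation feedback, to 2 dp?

0.09

Amplification A = ΔT/ΔT₀ = 3.61/2.24 = 1.612.
Total gain g = 1 − 1/A = 1 − 1/1.612 = 0.3797.
Known gains sum to 0.33 + 0.146 − 0.28 + 0.095 = 0.291.
g_veg = 0.3797 − 0.291 = 0.09.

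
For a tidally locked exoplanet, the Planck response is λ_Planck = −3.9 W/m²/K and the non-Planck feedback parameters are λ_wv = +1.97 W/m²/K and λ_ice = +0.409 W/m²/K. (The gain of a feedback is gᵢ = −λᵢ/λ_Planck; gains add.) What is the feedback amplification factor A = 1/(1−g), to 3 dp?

2.564

Convert to gains: g_wv = 1.97/3.9 = 0.5051; g_ice = 0.409/3.9 = 0.1049.
Total gain g = 0.61.
A = 1/(1 − 0.61) = 2.564.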